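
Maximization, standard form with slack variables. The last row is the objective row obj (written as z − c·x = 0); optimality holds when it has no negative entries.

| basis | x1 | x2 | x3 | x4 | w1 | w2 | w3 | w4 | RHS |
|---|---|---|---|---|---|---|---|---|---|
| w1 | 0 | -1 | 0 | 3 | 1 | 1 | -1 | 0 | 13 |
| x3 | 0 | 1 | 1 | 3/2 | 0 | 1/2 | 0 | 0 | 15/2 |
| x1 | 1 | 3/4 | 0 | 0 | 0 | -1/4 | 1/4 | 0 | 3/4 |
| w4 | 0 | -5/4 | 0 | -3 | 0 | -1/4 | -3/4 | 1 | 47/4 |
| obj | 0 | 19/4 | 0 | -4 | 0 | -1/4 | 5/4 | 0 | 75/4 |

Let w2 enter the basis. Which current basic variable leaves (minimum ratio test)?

Column w2 entries and ratios — w1: 13/1 = 13; x3: (15/2)/(1/2) = 15; x1: -1/4 ≤ 0, skip; w4: -1/4 ≤ 0, skip.
Smallest ratio is 13 in the row of w1, so w1 leaves.

w1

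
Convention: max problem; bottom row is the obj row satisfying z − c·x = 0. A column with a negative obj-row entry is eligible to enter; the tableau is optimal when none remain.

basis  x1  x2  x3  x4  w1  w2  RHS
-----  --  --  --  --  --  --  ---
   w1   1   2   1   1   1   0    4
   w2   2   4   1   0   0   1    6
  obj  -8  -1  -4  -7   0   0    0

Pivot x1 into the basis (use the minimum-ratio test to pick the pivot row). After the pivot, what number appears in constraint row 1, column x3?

Ratio test on column x1 — row 1: 4/1 = 4; row 2: 6/2 = 3. Minimum is 3 at row 2 (w2 leaves); pivot element 2.
Divide row 2 by 2; eliminate column x1 from the other rows.
Row 1 update in column x3: 1 − 1·(1/2) = 1/2.

1/2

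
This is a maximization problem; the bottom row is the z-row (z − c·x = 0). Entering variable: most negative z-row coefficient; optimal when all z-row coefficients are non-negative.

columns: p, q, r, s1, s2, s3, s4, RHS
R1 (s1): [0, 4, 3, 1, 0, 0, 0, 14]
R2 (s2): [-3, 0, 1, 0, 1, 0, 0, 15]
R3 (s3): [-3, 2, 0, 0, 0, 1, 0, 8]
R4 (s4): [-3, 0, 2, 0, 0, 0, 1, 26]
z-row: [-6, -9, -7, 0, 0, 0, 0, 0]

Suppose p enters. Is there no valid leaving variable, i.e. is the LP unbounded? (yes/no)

Every constraint-row entry in column p is ≤ 0, so increasing p is unbounded.

yes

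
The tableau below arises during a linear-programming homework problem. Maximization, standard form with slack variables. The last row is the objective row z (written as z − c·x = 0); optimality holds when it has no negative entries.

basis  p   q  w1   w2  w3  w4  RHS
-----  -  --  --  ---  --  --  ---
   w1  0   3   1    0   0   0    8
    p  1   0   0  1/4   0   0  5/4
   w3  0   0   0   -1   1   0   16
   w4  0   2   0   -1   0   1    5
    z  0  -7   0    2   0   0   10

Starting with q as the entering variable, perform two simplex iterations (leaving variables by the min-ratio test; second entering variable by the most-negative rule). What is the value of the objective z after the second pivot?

Ratio test on column q — row 1: 8/3 = 8/3; row 2: entry 0 ≤ 0; row 3: entry 0 ≤ 0; row 4: 5/2 = 5/2. Minimum is 5/2 at row 4 (w4 leaves); pivot element 2.
Pivot on row 4; the z-row RHS becomes 10 − (-7)·(5/2) = 55/2.
Next entering variable (most negative z-row entry -3/2): w2.
Ratio test on column w2 — row 1: (1/2)/(3/2) = 1/3; row 2: (5/4)/(1/4) = 5; row 3: entry -1 ≤ 0; row 4: entry -1/2 ≤ 0. Minimum is 1/3 at row 1 (w1 leaves); pivot element 3/2.
After the second pivot the z-row RHS is 55/2 − (-3/2)·(1/3) = 28.

28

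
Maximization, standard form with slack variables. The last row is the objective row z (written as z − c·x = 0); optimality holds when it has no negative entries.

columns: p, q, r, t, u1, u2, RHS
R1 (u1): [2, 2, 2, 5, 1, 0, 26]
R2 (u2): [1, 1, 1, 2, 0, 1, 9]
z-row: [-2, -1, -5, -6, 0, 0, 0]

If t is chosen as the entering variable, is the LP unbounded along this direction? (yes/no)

Column t has positive entries in row(s) 1, 2, so the ratio test bounds it — not unbounded.

no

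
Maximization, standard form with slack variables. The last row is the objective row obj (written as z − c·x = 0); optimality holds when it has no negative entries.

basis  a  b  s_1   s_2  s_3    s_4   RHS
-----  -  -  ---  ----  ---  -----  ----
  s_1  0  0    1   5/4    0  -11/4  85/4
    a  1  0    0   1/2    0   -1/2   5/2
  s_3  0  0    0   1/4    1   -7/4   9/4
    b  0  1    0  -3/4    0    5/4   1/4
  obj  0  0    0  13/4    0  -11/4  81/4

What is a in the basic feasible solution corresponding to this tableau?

5/2

a is basic (row 2); its value is the RHS of that row, 5/2.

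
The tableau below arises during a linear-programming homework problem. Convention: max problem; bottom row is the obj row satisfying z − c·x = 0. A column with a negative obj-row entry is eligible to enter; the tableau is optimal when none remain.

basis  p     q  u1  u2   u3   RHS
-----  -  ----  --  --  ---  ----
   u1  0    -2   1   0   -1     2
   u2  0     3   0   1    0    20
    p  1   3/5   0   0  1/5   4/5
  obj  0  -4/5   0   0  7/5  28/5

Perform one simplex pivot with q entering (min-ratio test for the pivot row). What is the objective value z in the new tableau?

20/3

Ratio test on column q — row 1: entry -2 ≤ 0; row 2: 20/3 = 20/3; row 3: (4/5)/(3/5) = 4/3. Minimum is 4/3 at row 3 (p leaves); pivot element 3/5.
Pivot on row 3; the obj-row RHS becomes 28/5 − (-4/5)·(4/3) = 20/3.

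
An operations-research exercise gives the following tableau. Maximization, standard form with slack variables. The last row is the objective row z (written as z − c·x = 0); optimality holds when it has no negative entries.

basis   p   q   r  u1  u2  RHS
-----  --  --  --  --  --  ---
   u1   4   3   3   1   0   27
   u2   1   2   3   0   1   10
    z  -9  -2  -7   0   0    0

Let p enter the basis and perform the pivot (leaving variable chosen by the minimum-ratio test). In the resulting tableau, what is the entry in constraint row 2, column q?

5/4

Ratio test on column p — row 1: 27/4 = 27/4; row 2: 10/1 = 10. Minimum is 27/4 at row 1 (u1 leaves); pivot element 4.
Divide row 1 by 4; eliminate column p from the other rows.
Row 2 update in column q: 2 − 1·(3/4) = 5/4.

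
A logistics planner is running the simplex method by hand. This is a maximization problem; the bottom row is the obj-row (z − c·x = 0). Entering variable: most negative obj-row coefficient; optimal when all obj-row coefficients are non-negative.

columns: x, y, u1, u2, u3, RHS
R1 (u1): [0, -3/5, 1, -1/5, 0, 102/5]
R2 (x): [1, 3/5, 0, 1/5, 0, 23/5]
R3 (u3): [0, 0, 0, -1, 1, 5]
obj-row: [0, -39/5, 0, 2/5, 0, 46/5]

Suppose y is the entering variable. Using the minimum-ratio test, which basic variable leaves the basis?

x

Column y entries and ratios — u1: -3/5 ≤ 0, skip; x: (23/5)/(3/5) = 23/3; u3: 0 ≤ 0, skip.
Smallest ratio is 23/3 in the row of x, so x leaves.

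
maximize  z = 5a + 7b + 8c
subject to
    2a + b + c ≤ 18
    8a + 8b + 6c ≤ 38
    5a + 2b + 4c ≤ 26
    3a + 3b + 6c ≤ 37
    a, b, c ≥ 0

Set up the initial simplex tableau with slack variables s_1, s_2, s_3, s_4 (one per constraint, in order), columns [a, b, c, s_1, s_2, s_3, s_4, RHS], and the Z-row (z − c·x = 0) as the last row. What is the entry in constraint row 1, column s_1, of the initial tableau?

Slack s_1 belongs to constraint 1; its column is the unit vector e_1, so the entry in row 1 is 1.

1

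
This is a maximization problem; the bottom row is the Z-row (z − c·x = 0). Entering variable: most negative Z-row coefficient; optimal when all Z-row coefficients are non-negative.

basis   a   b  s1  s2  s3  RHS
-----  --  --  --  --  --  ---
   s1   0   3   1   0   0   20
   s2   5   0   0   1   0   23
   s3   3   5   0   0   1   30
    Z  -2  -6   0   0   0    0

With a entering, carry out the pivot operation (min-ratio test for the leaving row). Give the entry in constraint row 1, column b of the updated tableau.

3

Ratio test on column a — row 1: entry 0 ≤ 0; row 2: 23/5 = 23/5; row 3: 30/3 = 10. Minimum is 23/5 at row 2 (s2 leaves); pivot element 5.
Divide row 2 by 5; eliminate column a from the other rows.
Row 1 update in column b: 3 − 0·0 = 3.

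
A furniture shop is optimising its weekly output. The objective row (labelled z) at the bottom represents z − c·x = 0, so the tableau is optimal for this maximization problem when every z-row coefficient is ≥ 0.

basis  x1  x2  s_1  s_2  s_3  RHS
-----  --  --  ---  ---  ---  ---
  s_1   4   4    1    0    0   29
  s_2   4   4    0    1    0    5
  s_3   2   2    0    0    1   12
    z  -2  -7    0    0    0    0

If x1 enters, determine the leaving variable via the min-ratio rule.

Column x1 entries and ratios — s_1: 29/4 = 29/4; s_2: 5/4 = 5/4; s_3: 12/2 = 6.
Smallest ratio is 5/4 in the row of s_2, so s_2 leaves.

s_2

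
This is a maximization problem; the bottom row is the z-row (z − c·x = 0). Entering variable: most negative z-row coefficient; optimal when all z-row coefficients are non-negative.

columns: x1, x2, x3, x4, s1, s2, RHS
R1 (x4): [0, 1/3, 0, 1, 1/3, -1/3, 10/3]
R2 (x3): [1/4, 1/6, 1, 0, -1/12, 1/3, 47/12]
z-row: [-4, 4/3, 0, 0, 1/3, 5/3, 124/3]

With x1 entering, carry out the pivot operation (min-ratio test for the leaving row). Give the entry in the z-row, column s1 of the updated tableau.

Ratio test on column x1 — row 1: entry 0 ≤ 0; row 2: (47/12)/(1/4) = 47/3. Minimum is 47/3 at row 2 (x3 leaves); pivot element 1/4.
Divide row 2 by 1/4; eliminate column x1 from the other rows.
z-row update in column s1: 1/3 − (-4)·(-1/3) = -1.

-1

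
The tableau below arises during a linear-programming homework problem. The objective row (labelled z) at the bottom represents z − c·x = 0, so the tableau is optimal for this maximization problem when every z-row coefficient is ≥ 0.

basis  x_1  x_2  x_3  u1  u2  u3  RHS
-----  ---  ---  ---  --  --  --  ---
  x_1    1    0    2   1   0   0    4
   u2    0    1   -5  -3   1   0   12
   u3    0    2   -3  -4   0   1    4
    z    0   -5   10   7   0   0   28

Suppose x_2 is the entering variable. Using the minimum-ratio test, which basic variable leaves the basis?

Column x_2 entries and ratios — x_1: 0 ≤ 0, skip; u2: 12/1 = 12; u3: 4/2 = 2.
Smallest ratio is 2 in the row of u3, so u3 leaves.

u3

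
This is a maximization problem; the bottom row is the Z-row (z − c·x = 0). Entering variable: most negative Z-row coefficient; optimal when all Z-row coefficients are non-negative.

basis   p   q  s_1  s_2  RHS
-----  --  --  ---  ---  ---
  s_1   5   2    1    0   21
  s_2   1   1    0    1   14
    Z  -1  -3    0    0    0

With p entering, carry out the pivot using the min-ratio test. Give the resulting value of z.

Ratio test on column p — row 1: 21/5 = 21/5; row 2: 14/1 = 14. Minimum is 21/5 at row 1 (s_1 leaves); pivot element 5.
Pivot on row 1; the Z-row RHS becomes 0 − (-1)·(21/5) = 21/5.

21/5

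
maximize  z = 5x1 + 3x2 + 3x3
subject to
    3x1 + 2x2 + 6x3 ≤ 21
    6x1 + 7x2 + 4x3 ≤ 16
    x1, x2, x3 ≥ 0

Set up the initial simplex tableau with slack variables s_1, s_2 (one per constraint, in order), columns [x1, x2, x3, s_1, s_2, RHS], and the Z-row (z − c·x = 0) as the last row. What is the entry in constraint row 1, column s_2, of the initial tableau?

0

Slack s_2 belongs to constraint 2; its column is the unit vector e_2, so the entry in row 1 is 0.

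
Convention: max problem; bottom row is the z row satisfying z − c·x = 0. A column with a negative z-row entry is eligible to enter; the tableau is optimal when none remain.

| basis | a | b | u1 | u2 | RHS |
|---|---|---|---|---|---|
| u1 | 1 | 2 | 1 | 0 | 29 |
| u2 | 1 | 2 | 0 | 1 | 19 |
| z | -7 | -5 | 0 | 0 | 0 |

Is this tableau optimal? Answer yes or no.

no

The z-row has a negative entry -7 in column a, so it is not optimal.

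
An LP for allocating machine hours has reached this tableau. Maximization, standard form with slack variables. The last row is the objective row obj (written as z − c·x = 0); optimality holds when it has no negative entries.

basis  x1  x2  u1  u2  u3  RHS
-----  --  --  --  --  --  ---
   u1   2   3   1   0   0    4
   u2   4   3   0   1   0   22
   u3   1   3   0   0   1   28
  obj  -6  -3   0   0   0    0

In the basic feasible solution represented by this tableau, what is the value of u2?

u2 is basic (row 2); its value is the RHS of that row, 22.

22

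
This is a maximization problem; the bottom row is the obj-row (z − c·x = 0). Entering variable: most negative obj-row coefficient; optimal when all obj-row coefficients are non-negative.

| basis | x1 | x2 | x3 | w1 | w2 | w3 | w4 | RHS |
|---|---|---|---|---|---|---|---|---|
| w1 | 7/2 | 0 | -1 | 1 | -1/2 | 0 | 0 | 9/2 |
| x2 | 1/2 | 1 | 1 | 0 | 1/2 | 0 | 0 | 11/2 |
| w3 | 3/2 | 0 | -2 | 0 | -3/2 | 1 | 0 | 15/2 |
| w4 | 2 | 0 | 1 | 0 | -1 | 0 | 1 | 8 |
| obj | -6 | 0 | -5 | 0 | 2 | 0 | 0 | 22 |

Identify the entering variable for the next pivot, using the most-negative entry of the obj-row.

x1

Negative obj-row entries: x1: -6, x3: -5.
The most negative is -6 in column x1, so x1 enters.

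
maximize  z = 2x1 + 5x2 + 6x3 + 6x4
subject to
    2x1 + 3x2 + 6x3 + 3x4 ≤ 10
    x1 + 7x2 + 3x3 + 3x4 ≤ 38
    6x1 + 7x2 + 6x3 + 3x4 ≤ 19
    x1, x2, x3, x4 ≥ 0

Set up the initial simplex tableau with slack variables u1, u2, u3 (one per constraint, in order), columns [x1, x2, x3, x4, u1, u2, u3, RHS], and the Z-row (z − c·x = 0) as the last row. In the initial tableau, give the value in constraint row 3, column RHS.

19

The RHS of constraint 3 is b_3 = 19.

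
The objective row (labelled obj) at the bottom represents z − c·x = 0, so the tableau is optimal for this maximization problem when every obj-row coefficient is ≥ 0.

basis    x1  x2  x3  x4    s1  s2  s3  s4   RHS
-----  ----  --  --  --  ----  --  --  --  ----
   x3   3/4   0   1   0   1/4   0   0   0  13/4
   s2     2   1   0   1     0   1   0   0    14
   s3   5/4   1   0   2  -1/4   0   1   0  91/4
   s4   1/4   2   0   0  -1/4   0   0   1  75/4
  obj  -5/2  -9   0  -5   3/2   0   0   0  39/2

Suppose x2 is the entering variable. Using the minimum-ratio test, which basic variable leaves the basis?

Column x2 entries and ratios — x3: 0 ≤ 0, skip; s2: 14/1 = 14; s3: (91/4)/1 = 91/4; s4: (75/4)/2 = 75/8.
Smallest ratio is 75/8 in the row of s4, so s4 leaves.

s4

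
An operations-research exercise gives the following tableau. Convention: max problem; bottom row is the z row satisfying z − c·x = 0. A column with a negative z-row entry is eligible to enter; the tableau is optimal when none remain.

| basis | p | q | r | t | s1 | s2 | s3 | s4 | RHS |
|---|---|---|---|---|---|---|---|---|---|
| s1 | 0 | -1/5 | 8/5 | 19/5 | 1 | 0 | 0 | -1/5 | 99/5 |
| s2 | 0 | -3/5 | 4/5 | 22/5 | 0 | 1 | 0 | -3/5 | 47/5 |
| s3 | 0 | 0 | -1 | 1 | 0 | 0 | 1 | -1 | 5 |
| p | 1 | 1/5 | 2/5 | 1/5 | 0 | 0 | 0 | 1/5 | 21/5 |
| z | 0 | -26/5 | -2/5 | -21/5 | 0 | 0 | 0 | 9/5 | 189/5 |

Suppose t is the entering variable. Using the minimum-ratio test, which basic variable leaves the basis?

Column t entries and ratios — s1: (99/5)/(19/5) = 99/19; s2: (47/5)/(22/5) = 47/22; s3: 5/1 = 5; p: (21/5)/(1/5) = 21.
Smallest ratio is 47/22 in the row of s2, so s2 leaves.

s2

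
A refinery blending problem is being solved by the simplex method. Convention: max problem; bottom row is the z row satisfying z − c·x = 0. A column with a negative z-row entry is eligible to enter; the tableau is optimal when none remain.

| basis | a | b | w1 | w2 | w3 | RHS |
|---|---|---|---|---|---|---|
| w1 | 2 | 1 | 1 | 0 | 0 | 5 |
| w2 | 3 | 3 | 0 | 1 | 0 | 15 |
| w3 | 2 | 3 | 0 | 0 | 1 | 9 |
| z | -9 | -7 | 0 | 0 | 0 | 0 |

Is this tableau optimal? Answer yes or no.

The z-row has a negative entry -9 in column a, so it is not optimal.

no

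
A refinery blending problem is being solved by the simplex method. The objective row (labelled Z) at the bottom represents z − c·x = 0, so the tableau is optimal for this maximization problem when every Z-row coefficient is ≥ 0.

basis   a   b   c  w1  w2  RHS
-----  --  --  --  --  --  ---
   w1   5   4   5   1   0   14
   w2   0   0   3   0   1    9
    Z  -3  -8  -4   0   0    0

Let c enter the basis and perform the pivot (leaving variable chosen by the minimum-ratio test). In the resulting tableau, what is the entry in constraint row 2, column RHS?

3/5

Ratio test on column c — row 1: 14/5 = 14/5; row 2: 9/3 = 3. Minimum is 14/5 at row 1 (w1 leaves); pivot element 5.
Divide row 1 by 5; eliminate column c from the other rows.
Row 2 update in column RHS: 9 − 3·(14/5) = 3/5.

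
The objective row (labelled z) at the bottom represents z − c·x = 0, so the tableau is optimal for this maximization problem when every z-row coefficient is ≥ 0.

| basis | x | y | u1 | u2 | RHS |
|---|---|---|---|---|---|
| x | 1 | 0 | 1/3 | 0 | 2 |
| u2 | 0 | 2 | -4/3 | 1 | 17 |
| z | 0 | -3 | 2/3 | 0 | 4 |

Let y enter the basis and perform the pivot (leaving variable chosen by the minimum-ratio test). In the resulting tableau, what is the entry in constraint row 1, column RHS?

2

Ratio test on column y — row 1: entry 0 ≤ 0; row 2: 17/2 = 17/2. Minimum is 17/2 at row 2 (u2 leaves); pivot element 2.
Divide row 2 by 2; eliminate column y from the other rows.
Row 1 update in column RHS: 2 − 0·(17/2) = 2.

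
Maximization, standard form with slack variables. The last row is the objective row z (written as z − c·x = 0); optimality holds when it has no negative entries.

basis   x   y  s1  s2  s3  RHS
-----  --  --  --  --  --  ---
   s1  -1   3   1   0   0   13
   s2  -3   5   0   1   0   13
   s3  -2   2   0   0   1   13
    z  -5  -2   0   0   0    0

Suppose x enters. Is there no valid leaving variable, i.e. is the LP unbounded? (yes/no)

yes

Every constraint-row entry in column x is ≤ 0, so increasing x is unbounded.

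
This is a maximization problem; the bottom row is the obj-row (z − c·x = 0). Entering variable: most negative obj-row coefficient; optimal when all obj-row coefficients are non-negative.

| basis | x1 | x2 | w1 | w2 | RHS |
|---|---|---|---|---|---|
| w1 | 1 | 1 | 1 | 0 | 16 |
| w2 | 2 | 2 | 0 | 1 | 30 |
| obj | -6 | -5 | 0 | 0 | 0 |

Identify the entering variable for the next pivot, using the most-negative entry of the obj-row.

Negative obj-row entries: x1: -6, x2: -5.
The most negative is -6 in column x1, so x1 enters.

x1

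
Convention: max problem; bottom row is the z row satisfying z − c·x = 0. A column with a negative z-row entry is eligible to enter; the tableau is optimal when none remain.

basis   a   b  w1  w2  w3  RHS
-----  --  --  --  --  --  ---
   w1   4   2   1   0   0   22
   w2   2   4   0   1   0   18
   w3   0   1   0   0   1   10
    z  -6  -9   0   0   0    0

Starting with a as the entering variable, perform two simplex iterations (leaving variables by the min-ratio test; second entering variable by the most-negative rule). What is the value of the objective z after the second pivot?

47

Ratio test on column a — row 1: 22/4 = 11/2; row 2: 18/2 = 9; row 3: entry 0 ≤ 0. Minimum is 11/2 at row 1 (w1 leaves); pivot element 4.
Pivot on row 1; the z-row RHS becomes 0 − (-6)·(11/2) = 33.
Next entering variable (most negative z-row entry -6): b.
Ratio test on column b — row 1: (11/2)/(1/2) = 11; row 2: 7/3 = 7/3; row 3: 10/1 = 10. Minimum is 7/3 at row 2 (w2 leaves); pivot element 3.
After the second pivot the z-row RHS is 33 − (-6)·(7/3) = 47.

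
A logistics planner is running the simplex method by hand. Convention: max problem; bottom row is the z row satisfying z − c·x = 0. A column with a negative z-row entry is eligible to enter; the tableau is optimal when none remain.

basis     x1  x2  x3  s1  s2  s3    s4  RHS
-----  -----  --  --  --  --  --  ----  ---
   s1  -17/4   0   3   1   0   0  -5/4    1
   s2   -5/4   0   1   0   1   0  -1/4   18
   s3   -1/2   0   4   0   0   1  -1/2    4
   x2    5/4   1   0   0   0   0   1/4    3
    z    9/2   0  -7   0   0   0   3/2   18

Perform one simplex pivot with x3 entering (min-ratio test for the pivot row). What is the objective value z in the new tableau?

Ratio test on column x3 — row 1: 1/3 = 1/3; row 2: 18/1 = 18; row 3: 4/4 = 1; row 4: entry 0 ≤ 0. Minimum is 1/3 at row 1 (s1 leaves); pivot element 3.
Pivot on row 1; the z-row RHS becomes 18 − (-7)·(1/3) = 61/3.

61/3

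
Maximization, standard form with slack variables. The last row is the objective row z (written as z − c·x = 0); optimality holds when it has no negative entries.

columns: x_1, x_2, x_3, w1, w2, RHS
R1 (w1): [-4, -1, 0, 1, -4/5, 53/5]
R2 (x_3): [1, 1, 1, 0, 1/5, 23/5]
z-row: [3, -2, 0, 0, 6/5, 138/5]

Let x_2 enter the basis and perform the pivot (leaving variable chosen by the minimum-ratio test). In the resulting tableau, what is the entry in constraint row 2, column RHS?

Ratio test on column x_2 — row 1: entry -1 ≤ 0; row 2: (23/5)/1 = 23/5. Minimum is 23/5 at row 2 (x_3 leaves); pivot element 1.
Divide row 2 by 1; eliminate column x_2 from the other rows.
In the new row 2, the RHS entry is the old entry divided by the pivot: (23/5)/1 = 23/5.

23/5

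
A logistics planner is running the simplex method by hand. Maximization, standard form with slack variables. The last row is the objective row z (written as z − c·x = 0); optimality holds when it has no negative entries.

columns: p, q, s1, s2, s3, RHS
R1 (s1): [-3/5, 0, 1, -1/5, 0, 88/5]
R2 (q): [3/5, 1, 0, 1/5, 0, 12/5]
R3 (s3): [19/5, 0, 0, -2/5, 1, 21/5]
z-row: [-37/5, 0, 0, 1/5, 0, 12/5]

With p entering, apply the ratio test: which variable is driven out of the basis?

Column p entries and ratios — s1: -3/5 ≤ 0, skip; q: (12/5)/(3/5) = 4; s3: (21/5)/(19/5) = 21/19.
Smallest ratio is 21/19 in the row of s3, so s3 leaves.

s3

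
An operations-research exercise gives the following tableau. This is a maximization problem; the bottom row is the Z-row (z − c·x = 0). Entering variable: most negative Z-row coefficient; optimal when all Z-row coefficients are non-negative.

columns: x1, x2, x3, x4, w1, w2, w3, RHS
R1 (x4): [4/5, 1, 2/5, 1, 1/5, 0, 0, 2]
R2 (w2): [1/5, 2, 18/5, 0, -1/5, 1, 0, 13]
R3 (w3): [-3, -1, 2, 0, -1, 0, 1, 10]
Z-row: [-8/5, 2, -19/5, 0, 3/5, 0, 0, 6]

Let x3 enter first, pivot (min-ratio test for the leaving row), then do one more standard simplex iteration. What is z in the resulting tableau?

145/7

Ratio test on column x3 — row 1: 2/(2/5) = 5; row 2: 13/(18/5) = 65/18; row 3: 10/2 = 5. Minimum is 65/18 at row 2 (w2 leaves); pivot element 18/5.
Pivot on row 2; the Z-row RHS becomes 6 − (-19/5)·(65/18) = 355/18.
Next entering variable (most negative Z-row entry -25/18): x1.
Ratio test on column x1 — row 1: (5/9)/(7/9) = 5/7; row 2: (65/18)/(1/18) = 65; row 3: entry -28/9 ≤ 0. Minimum is 5/7 at row 1 (x4 leaves); pivot element 7/9.
After the second pivot the Z-row RHS is 355/18 − (-25/18)·(5/7) = 145/7.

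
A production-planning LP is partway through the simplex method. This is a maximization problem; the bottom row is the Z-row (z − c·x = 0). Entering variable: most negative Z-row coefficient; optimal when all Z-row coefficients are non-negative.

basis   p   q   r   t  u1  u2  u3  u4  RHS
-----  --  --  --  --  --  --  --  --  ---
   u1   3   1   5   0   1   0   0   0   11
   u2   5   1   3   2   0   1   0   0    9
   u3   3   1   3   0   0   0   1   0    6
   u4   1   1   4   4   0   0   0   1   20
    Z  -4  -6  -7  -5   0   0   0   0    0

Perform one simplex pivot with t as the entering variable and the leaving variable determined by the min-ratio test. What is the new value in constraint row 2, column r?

Ratio test on column t — row 1: entry 0 ≤ 0; row 2: 9/2 = 9/2; row 3: entry 0 ≤ 0; row 4: 20/4 = 5. Minimum is 9/2 at row 2 (u2 leaves); pivot element 2.
Divide row 2 by 2; eliminate column t from the other rows.
In the new row 2, the r entry is the old entry divided by the pivot: 3/2 = 3/2.

3/2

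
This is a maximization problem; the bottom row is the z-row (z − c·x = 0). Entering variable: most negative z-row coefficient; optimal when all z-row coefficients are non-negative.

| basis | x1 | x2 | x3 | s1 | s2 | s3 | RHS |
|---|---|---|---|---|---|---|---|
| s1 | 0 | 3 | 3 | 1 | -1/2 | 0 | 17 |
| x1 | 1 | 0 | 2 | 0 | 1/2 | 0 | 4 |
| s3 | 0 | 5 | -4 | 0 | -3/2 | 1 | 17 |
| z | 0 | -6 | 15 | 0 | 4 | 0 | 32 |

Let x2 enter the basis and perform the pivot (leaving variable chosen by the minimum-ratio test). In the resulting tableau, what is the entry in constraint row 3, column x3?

Ratio test on column x2 — row 1: 17/3 = 17/3; row 2: entry 0 ≤ 0; row 3: 17/5 = 17/5. Minimum is 17/5 at row 3 (s3 leaves); pivot element 5.
Divide row 3 by 5; eliminate column x2 from the other rows.
In the new row 3, the x3 entry is the old entry divided by the pivot: (-4)/5 = -4/5.

-4/5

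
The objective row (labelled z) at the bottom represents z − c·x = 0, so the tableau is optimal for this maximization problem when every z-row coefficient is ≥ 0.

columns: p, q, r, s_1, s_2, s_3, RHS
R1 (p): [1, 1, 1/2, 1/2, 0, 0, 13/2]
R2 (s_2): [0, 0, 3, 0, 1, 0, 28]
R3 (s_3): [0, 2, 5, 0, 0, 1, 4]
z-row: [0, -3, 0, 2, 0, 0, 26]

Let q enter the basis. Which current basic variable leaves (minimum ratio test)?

Column q entries and ratios — p: (13/2)/1 = 13/2; s_2: 0 ≤ 0, skip; s_3: 4/2 = 2.
Smallest ratio is 2 in the row of s_3, so s_3 leaves.

s_3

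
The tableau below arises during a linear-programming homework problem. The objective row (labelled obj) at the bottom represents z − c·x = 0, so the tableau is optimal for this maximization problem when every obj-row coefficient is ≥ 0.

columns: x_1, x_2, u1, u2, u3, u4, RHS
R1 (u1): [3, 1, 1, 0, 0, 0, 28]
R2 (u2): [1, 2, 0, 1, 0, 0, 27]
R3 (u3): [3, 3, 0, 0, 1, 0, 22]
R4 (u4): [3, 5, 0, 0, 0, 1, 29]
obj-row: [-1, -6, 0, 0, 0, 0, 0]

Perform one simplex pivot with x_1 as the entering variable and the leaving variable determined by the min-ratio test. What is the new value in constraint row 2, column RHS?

Ratio test on column x_1 — row 1: 28/3 = 28/3; row 2: 27/1 = 27; row 3: 22/3 = 22/3; row 4: 29/3 = 29/3. Minimum is 22/3 at row 3 (u3 leaves); pivot element 3.
Divide row 3 by 3; eliminate column x_1 from the other rows.
Row 2 update in column RHS: 27 − 1·(22/3) = 59/3.

59/3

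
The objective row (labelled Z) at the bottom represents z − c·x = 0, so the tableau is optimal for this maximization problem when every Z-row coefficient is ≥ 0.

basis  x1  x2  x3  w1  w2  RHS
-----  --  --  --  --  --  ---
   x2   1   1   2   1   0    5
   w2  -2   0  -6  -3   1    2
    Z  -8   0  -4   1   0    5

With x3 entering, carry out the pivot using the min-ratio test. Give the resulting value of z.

15

Ratio test on column x3 — row 1: 5/2 = 5/2; row 2: entry -6 ≤ 0. Minimum is 5/2 at row 1 (x2 leaves); pivot element 2.
Pivot on row 1; the Z-row RHS becomes 5 − (-4)·(5/2) = 15.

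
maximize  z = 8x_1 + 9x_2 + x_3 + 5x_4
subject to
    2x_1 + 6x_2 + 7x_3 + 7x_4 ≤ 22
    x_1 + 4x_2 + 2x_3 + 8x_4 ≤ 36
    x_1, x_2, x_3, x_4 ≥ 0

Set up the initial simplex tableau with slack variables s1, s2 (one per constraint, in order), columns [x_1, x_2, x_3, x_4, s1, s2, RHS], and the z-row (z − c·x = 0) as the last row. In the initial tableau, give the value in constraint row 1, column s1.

1

Slack s1 belongs to constraint 1; its column is the unit vector e_1, so the entry in row 1 is 1.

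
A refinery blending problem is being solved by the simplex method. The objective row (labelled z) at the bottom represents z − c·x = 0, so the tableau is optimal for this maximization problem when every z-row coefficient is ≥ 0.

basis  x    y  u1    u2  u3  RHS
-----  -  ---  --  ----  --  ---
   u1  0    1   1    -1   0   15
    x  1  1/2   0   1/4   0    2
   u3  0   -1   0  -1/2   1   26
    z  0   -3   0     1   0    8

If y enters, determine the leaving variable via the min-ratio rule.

x

Column y entries and ratios — u1: 15/1 = 15; x: 2/(1/2) = 4; u3: -1 ≤ 0, skip.
Smallest ratio is 4 in the row of x, so x leaves.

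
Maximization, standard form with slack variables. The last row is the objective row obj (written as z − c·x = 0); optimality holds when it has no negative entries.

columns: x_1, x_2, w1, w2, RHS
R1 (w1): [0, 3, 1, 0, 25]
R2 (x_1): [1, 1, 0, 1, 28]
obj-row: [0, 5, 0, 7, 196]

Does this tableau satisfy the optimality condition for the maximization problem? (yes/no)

Every obj-row coefficient is ≥ 0, so the tableau is optimal.

yes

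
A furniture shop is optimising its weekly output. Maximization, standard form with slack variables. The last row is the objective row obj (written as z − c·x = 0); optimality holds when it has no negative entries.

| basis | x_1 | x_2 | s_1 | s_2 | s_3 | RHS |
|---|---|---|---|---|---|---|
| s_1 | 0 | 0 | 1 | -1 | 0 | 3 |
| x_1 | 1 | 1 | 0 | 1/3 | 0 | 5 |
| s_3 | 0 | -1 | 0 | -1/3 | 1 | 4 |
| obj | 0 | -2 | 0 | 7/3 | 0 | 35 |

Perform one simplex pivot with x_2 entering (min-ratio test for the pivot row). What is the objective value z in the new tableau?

Ratio test on column x_2 — row 1: entry 0 ≤ 0; row 2: 5/1 = 5; row 3: entry -1 ≤ 0. Minimum is 5 at row 2 (x_1 leaves); pivot element 1.
Pivot on row 2; the obj-row RHS becomes 35 − (-2)·5 = 45.

45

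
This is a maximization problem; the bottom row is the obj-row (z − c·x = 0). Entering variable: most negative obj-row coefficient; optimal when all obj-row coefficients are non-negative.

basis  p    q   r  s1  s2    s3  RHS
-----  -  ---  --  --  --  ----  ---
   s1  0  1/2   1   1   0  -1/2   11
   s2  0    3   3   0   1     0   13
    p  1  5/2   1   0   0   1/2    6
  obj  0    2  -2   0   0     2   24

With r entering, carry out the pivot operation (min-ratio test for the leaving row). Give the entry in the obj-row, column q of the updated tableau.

4

Ratio test on column r — row 1: 11/1 = 11; row 2: 13/3 = 13/3; row 3: 6/1 = 6. Minimum is 13/3 at row 2 (s2 leaves); pivot element 3.
Divide row 2 by 3; eliminate column r from the other rows.
obj-row update in column q: 2 − (-2)·1 = 4.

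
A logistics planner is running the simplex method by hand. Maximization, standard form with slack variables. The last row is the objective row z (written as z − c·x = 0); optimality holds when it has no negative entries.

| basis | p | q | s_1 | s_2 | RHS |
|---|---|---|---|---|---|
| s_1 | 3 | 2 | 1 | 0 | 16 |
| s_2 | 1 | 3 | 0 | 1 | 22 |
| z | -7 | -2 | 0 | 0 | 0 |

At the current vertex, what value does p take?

p is not in the basis, so in the current basic feasible solution p = 0.

0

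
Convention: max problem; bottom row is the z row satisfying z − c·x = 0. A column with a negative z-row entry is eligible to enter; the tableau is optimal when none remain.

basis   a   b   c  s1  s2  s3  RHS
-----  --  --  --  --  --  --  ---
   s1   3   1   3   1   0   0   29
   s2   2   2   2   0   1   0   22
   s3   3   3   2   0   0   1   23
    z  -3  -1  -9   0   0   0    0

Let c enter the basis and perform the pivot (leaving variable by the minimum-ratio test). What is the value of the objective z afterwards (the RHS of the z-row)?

Ratio test on column c — row 1: 29/3 = 29/3; row 2: 22/2 = 11; row 3: 23/2 = 23/2. Minimum is 29/3 at row 1 (s1 leaves); pivot element 3.
Pivot on row 1; the z-row RHS becomes 0 − (-9)·(29/3) = 87.

87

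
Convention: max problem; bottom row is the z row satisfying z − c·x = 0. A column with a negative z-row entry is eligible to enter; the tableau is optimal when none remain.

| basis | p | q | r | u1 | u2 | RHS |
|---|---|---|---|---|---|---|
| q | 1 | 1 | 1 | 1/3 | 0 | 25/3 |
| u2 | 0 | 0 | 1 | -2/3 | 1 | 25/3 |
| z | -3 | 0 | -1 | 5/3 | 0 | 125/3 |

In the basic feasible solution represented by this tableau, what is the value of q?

25/3

q is basic (row 1); its value is the RHS of that row, 25/3.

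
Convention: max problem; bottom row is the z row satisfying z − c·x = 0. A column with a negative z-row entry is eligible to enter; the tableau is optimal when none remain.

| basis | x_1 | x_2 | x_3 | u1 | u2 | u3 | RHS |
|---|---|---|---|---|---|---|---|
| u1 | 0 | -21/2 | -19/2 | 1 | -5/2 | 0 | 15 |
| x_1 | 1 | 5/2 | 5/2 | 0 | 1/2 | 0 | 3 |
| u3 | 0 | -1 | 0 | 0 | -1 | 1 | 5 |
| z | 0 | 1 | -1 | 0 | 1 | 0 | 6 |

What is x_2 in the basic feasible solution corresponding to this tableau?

x_2 is not in the basis, so in the current basic feasible solution x_2 = 0.

0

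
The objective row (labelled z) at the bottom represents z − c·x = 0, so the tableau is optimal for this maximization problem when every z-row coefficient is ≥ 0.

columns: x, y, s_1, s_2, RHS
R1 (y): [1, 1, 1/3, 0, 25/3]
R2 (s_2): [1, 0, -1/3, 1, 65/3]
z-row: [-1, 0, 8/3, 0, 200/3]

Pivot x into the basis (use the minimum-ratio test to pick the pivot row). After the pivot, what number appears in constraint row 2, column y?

-1

Ratio test on column x — row 1: (25/3)/1 = 25/3; row 2: (65/3)/1 = 65/3. Minimum is 25/3 at row 1 (y leaves); pivot element 1.
Divide row 1 by 1; eliminate column x from the other rows.
Row 2 update in column y: 0 − 1·1 = -1.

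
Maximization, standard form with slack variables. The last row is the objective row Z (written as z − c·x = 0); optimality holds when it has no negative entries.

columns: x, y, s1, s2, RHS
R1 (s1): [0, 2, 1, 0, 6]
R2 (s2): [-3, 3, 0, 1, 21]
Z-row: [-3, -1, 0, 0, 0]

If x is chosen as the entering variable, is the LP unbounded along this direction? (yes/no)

yes

Every constraint-row entry in column x is ≤ 0, so increasing x is unbounded.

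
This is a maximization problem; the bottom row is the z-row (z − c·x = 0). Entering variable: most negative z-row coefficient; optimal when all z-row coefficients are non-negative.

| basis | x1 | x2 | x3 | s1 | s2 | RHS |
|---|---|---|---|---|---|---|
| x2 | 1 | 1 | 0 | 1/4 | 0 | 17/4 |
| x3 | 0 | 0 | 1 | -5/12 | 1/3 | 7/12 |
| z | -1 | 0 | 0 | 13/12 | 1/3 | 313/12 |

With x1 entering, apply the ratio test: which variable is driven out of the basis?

Column x1 entries and ratios — x2: (17/4)/1 = 17/4; x3: 0 ≤ 0, skip.
Smallest ratio is 17/4 in the row of x2, so x2 leaves.

x2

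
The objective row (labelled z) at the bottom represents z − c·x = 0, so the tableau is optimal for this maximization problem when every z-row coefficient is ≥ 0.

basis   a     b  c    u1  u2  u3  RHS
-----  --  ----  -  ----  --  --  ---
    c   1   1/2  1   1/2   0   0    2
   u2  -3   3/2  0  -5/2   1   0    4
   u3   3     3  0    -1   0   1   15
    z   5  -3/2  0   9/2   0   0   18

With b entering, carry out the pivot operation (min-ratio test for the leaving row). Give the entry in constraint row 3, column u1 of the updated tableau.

Ratio test on column b — row 1: 2/(1/2) = 4; row 2: 4/(3/2) = 8/3; row 3: 15/3 = 5. Minimum is 8/3 at row 2 (u2 leaves); pivot element 3/2.
Divide row 2 by 3/2; eliminate column b from the other rows.
Row 3 update in column u1: -1 − 3·(-5/3) = 4.

4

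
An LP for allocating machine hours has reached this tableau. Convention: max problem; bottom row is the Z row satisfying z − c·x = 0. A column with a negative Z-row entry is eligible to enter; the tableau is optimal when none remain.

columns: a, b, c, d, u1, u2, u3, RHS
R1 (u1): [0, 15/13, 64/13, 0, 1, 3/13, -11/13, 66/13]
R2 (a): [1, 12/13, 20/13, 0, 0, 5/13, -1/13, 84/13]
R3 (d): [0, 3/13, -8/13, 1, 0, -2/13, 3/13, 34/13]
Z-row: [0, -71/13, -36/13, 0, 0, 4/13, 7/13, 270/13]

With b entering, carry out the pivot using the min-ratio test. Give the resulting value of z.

224/5

Ratio test on column b — row 1: (66/13)/(15/13) = 22/5; row 2: (84/13)/(12/13) = 7; row 3: (34/13)/(3/13) = 34/3. Minimum is 22/5 at row 1 (u1 leaves); pivot element 15/13.
Pivot on row 1; the Z-row RHS becomes 270/13 − (-71/13)·(22/5) = 224/5.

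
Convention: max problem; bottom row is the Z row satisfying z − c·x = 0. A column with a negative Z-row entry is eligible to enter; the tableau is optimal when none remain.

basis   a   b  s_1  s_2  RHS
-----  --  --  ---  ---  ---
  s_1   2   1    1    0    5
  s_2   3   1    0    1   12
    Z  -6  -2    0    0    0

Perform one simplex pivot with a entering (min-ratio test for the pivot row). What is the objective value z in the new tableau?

15

Ratio test on column a — row 1: 5/2 = 5/2; row 2: 12/3 = 4. Minimum is 5/2 at row 1 (s_1 leaves); pivot element 2.
Pivot on row 1; the Z-row RHS becomes 0 − (-6)·(5/2) = 15.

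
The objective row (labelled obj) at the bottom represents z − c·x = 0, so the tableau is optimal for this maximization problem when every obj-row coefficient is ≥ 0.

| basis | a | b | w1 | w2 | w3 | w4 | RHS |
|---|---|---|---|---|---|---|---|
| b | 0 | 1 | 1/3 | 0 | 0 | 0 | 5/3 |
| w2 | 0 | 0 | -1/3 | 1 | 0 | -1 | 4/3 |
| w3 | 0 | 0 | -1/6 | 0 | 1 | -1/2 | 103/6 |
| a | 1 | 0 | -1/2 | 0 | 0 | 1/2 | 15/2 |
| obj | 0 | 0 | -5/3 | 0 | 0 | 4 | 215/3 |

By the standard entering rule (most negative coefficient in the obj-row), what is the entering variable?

w1

Negative obj-row entries: w1: -5/3.
The most negative is -5/3 in column w1, so w1 enters.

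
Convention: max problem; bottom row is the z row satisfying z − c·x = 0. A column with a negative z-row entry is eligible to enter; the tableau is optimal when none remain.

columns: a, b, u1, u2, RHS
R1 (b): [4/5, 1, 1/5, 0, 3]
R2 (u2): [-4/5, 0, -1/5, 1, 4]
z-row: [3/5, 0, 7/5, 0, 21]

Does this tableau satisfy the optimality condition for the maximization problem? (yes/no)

Every z-row coefficient is ≥ 0, so the tableau is optimal.

yes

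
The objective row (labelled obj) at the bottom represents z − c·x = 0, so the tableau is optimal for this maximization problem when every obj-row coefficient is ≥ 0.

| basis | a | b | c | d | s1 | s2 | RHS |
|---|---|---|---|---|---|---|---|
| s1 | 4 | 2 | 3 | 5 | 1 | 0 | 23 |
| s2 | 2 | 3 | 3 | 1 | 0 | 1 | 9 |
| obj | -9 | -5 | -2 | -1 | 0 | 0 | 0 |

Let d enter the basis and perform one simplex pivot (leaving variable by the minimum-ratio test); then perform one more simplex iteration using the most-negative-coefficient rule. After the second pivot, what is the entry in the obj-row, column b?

79/6

Ratio test on column d — row 1: 23/5 = 23/5; row 2: 9/1 = 9. Minimum is 23/5 at row 1 (s1 leaves); pivot element 5.
Divide row 1 by 5; eliminate column d from the other rows.
Second iteration: most negative obj-row entry is -41/5 in column a, so a enters.
Ratio test on column a — row 1: (23/5)/(4/5) = 23/4; row 2: (22/5)/(6/5) = 11/3. Minimum is 11/3 at row 2 (s2 leaves); pivot element 6/5.
Divide row 2 by 6/5; eliminate column a from the other rows.
After both pivots, the entry at the obj-row, column b is 79/6.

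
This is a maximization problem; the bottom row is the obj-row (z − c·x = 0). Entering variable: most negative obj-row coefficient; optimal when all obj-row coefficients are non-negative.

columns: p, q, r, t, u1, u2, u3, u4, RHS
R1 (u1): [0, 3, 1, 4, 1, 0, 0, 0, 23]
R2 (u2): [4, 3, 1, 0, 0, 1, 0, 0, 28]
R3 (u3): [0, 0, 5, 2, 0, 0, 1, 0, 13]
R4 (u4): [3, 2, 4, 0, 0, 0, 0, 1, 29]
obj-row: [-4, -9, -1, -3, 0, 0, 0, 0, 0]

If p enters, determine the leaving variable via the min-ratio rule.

Column p entries and ratios — u1: 0 ≤ 0, skip; u2: 28/4 = 7; u3: 0 ≤ 0, skip; u4: 29/3 = 29/3.
Smallest ratio is 7 in the row of u2, so u2 leaves.

u2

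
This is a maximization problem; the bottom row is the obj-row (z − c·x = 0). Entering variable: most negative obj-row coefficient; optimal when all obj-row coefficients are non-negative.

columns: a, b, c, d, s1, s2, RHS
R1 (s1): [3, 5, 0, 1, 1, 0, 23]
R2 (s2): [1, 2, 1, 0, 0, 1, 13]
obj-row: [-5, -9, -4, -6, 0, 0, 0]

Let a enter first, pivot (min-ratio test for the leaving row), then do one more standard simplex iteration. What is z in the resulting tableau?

138

Ratio test on column a — row 1: 23/3 = 23/3; row 2: 13/1 = 13. Minimum is 23/3 at row 1 (s1 leaves); pivot element 3.
Pivot on row 1; the obj-row RHS becomes 0 − (-5)·(23/3) = 115/3.
Next entering variable (most negative obj-row entry -13/3): d.
Ratio test on column d — row 1: (23/3)/(1/3) = 23; row 2: entry -1/3 ≤ 0. Minimum is 23 at row 1 (a leaves); pivot element 1/3.
After the second pivot the obj-row RHS is 115/3 − (-13/3)·23 = 138.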